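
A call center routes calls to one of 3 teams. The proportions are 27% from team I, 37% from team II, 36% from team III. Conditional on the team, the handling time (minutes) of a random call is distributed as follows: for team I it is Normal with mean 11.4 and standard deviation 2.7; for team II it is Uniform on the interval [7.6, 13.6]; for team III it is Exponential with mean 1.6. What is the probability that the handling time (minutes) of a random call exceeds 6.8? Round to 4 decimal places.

Conditional on each team, P(X > 6.8): I: 0.955782; II: 1; III: 0.0142642.
By total probability, P(X > 6.8) = 0.27·0.955782 + 0.37·1 + 0.36·0.0142642 = 0.633196.

0.6332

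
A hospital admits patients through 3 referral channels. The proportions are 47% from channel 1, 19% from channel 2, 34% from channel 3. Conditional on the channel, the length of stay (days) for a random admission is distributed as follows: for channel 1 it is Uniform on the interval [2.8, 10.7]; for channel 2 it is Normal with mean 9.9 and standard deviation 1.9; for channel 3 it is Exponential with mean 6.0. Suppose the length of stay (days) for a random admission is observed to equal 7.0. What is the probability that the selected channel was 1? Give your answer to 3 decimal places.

Likelihoods f(7.0 | ·): 1: 0.126582; 2: 0.0655061; 3: 0.0519005.
Posterior ∝ prior × likelihood. Numerator for 1: 0.47·0.126582 = 0.0594937.
Normalizing constant: 0.47·0.126582 + 0.19·0.0655061 + 0.34·0.0519005 = 0.089586.
P(1 | observation) = 0.0594937 / 0.089586 = 0.664096.

0.664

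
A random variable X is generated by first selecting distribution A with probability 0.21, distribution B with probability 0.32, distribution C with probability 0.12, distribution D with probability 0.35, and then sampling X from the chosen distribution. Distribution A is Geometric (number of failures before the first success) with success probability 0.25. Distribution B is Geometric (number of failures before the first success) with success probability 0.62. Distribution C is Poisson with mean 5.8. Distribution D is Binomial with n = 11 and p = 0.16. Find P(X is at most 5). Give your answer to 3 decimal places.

0.898

Conditional on each component, P(X ≤ 5): A: 0.822021; B: 0.996989; C: 0.478315; D: 0.996273.
By total probability, P(X ≤ 5) = 0.21·0.822021 + 0.32·0.996989 + 0.12·0.478315 + 0.35·0.996273 = 0.897754.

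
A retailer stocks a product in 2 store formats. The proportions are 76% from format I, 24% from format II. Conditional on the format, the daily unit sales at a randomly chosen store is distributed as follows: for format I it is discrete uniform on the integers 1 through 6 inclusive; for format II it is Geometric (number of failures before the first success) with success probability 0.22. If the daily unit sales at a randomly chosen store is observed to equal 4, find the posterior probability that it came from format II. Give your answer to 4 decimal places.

0.1337

Likelihoods P(X=4 | ·): I: 0.166667; II: 0.0814331.
Posterior ∝ prior × likelihood. Numerator for II: 0.24·0.0814331 = 0.0195439.
Normalizing constant: 0.76·0.166667 + 0.24·0.0814331 = 0.146211.
P(II | observation) = 0.0195439 / 0.146211 = 0.13367.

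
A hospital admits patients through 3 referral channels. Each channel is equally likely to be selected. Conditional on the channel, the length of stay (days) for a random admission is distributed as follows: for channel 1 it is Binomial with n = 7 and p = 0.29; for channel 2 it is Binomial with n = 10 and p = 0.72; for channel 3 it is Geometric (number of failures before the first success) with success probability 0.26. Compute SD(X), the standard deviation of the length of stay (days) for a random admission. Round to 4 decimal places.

3.1546

Per component, 1: μ=2.03, E[X²]=5.5622; 2: μ=7.2, E[X²]=53.856; 3: μ=2.84615, E[X²]=19.0473.
E[X] = 0.333333·2.03 + 0.333333·7.2 + 0.333333·2.84615 = 4.02538.
E[X²] = 0.333333·5.5622 + 0.333333·53.856 + 0.333333·19.0473 = 26.1552.
Var(X) = E[X²] − (E[X])² = 26.1552 − 16.2037 = 9.95146.
SD(X) = √9.95146 = 3.15459.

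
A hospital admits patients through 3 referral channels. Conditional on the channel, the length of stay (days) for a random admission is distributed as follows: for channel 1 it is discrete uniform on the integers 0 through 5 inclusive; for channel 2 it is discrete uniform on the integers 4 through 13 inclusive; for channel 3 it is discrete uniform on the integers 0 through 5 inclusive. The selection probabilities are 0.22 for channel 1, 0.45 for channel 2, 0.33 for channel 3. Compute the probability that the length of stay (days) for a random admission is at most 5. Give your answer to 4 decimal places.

0.6400

Conditional on each channel, P(X ≤ 5): 1: 1; 2: 0.2; 3: 1.
By total probability, P(X ≤ 5) = 0.22·1 + 0.45·0.2 + 0.33·1 = 0.64.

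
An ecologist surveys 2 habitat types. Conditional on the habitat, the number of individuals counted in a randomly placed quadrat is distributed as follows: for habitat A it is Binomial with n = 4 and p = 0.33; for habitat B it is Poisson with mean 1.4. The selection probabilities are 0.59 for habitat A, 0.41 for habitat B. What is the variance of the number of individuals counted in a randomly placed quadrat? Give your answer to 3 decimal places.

Per component, A: μ=1.32, E[X²]=2.6268; B: μ=1.4, E[X²]=3.36.
E[X] = 0.59·1.32 + 0.41·1.4 = 1.3528.
E[X²] = 0.59·2.6268 + 0.41·3.36 = 2.92741.
Var(X) = E[X²] − (E[X])² = 2.92741 − 1.83007 = 1.09734.

1.097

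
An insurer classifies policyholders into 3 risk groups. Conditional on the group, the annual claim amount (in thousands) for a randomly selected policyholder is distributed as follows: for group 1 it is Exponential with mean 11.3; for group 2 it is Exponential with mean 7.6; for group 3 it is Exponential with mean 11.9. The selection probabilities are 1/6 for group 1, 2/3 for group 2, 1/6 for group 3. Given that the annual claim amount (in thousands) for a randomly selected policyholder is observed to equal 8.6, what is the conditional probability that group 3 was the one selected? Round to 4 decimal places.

0.1620

Likelihoods f(8.6 | ·): 1: 0.0413425; 2: 0.0424373; 3: 0.0407937.
Posterior ∝ prior × likelihood. Numerator for 3: 0.166667·0.0407937 = 0.00679895.
Normalizing constant: 0.166667·0.0413425 + 0.666667·0.0424373 + 0.166667·0.0407937 = 0.0419809.
P(3 | observation) = 0.00679895 / 0.0419809 = 0.161953.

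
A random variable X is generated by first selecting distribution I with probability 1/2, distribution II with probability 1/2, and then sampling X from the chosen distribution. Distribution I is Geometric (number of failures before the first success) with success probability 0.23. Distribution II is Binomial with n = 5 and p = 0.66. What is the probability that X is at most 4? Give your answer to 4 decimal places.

Conditional on each component, P(X ≤ 4): I: 0.729322; II: 0.874767.
By total probability, P(X ≤ 4) = 0.5·0.729322 + 0.5·0.874767 = 0.802044.

0.8020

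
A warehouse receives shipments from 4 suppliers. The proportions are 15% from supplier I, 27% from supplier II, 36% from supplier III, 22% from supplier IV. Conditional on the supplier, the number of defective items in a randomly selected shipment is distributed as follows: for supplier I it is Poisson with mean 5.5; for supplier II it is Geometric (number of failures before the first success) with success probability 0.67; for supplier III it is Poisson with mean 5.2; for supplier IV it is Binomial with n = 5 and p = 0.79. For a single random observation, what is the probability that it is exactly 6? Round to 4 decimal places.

Conditional on each supplier, P(X = 6): I: 0.157117; II: 0.000865284; III: 0.15148; IV: 0.
By total probability, P(X = 6) = 0.15·0.157117 + 0.27·0.000865284 + 0.36·0.15148 + 0.22·0 = 0.0783341.

0.0783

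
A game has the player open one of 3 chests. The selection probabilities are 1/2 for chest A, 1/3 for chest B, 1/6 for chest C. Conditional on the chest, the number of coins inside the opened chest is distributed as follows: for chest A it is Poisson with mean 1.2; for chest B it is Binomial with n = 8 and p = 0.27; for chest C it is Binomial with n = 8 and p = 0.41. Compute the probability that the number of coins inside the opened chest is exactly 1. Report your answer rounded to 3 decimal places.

Conditional on each chest, P(X = 1): A: 0.361433; B: 0.238624; C: 0.0816278.
By total probability, P(X = 1) = 0.5·0.361433 + 0.333333·0.238624 + 0.166667·0.0816278 = 0.273862.

0.274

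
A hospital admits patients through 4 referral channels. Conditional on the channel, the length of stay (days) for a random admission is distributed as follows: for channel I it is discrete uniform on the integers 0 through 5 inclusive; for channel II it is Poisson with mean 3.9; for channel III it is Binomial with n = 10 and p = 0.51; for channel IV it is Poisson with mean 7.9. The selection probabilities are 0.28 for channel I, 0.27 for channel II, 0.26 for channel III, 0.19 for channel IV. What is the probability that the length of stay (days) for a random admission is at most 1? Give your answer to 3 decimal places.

Conditional on each channel, P(X ≤ 1): I: 0.333333; II: 0.0991854; III: 0.00910283; IV: 0.00329962.
By total probability, P(X ≤ 1) = 0.28·0.333333 + 0.27·0.0991854 + 0.26·0.00910283 + 0.19·0.00329962 = 0.123107.

0.123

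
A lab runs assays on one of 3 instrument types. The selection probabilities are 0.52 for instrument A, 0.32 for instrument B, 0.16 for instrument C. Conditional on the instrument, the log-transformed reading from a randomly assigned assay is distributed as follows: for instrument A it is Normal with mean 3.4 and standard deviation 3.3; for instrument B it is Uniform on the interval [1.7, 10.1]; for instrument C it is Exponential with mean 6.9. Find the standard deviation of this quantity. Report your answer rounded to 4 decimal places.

4.1560

Per component, A: μ=3.4, E[X²]=22.45; B: μ=5.9, E[X²]=40.69; C: μ=6.9, E[X²]=95.22.
E[X] = 0.52·3.4 + 0.32·5.9 + 0.16·6.9 = 4.76.
E[X²] = 0.52·22.45 + 0.32·40.69 + 0.16·95.22 = 39.93.
Var(X) = E[X²] − (E[X])² = 39.93 − 22.6576 = 17.2724.
SD(X) = √17.2724 = 4.15601.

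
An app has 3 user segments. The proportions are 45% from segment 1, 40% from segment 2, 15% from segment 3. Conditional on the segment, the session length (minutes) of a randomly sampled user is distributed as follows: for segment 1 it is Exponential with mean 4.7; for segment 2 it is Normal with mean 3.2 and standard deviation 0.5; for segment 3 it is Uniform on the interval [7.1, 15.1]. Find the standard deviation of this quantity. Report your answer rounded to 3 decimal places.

Per component, 1: μ=4.7, E[X²]=44.18; 2: μ=3.2, E[X²]=10.49; 3: μ=11.1, E[X²]=128.543.
E[X] = 0.45·4.7 + 0.4·3.2 + 0.15·11.1 = 5.06.
E[X²] = 0.45·44.18 + 0.4·10.49 + 0.15·128.543 = 43.3585.
Var(X) = E[X²] − (E[X])² = 43.3585 − 25.6036 = 17.7549.
SD(X) = √17.7549 = 4.21366.

4.214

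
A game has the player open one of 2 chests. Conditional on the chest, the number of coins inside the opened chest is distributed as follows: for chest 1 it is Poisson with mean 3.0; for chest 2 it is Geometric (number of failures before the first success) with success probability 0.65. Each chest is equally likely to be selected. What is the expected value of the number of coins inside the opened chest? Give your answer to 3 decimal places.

Component means — 1: 3; 2: 0.538462.
E[X] = 0.5·3 + 0.5·0.538462 = 1.76923.

1.769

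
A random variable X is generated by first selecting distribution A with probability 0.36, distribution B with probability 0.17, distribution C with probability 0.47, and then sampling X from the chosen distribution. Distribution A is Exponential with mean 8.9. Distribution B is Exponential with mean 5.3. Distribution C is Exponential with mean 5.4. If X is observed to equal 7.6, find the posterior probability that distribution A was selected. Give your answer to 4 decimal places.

0.3730

Likelihoods f(7.6 | ·): A: 0.0478357; B: 0.0449741; C: 0.0453291.
Posterior ∝ prior × likelihood. Numerator for A: 0.36·0.0478357 = 0.0172208.
Normalizing constant: 0.36·0.0478357 + 0.17·0.0449741 + 0.47·0.0453291 = 0.0461711.
P(A | observation) = 0.0172208 / 0.0461711 = 0.372979.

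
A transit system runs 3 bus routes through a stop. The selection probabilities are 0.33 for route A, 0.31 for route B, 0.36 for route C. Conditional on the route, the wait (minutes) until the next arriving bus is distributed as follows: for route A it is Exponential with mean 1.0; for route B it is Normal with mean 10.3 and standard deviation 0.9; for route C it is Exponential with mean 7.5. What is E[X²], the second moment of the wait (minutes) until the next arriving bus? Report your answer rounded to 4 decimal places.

For each component E[X²] = Var + (mean)², giving A: 2; B: 106.9; C: 112.5.
Overall E[X²] = 0.33·2 + 0.31·106.9 + 0.36·112.5 = 74.299.

74.2990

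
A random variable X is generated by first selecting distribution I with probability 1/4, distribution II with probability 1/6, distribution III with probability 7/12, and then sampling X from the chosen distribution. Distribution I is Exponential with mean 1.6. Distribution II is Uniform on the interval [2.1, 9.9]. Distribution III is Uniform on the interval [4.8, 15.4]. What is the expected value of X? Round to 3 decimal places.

7.292

Component means — I: 1.6; II: 6; III: 10.1.
E[X] = 0.25·1.6 + 0.166667·6 + 0.583333·10.1 = 7.29167.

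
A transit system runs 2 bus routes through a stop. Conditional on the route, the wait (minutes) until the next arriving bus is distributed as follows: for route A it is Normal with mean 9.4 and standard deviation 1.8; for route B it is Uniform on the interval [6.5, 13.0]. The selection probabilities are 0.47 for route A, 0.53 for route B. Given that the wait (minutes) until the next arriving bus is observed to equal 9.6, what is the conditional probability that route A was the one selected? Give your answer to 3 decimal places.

0.559

Likelihoods f(9.6 | ·): A: 0.220271; B: 0.153846.
Posterior ∝ prior × likelihood. Numerator for A: 0.47·0.220271 = 0.103527.
Normalizing constant: 0.47·0.220271 + 0.53·0.153846 = 0.185066.
P(A | observation) = 0.103527 / 0.185066 = 0.559408.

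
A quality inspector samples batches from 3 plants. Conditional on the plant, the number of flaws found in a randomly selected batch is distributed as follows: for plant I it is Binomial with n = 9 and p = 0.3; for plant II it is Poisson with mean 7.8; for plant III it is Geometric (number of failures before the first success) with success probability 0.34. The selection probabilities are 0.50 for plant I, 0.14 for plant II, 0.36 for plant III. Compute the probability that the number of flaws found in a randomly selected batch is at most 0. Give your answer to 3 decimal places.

0.143

Conditional on each plant, P(X ≤ 0): I: 0.0403536; II: 0.000409735; III: 0.34.
By total probability, P(X ≤ 0) = 0.5·0.0403536 + 0.14·0.000409735 + 0.36·0.34 = 0.142634.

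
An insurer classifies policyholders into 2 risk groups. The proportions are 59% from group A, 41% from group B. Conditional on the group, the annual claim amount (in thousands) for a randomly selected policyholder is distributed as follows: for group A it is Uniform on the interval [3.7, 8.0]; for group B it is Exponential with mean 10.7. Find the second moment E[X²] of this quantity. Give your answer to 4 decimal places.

114.9822

For each component E[X²] = Var + (mean)², giving A: 35.7633; B: 228.98.
Overall E[X²] = 0.59·35.7633 + 0.41·228.98 = 114.982.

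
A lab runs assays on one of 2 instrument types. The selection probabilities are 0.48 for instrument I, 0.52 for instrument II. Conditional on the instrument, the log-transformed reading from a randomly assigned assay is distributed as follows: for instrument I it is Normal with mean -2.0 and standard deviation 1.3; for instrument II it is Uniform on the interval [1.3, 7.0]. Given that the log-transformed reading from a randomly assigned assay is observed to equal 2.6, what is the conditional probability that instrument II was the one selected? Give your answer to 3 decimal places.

0.997

Likelihoods f(2.6 | ·): I: 0.000586312; II: 0.175439.
Posterior ∝ prior × likelihood. Numerator for II: 0.52·0.175439 = 0.0912281.
Normalizing constant: 0.48·0.000586312 + 0.52·0.175439 = 0.0915095.
P(II | observation) = 0.0912281 / 0.0915095 = 0.996925.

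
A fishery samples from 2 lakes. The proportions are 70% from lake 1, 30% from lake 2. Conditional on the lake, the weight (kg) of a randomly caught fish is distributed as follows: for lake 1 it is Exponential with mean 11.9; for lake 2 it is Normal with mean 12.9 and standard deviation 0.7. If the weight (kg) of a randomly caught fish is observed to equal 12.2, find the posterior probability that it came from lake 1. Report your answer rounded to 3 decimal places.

Likelihoods f(12.2 | ·): 1: 0.0301446; 2: 0.345672.
Posterior ∝ prior × likelihood. Numerator for 1: 0.7·0.0301446 = 0.0211012.
Normalizing constant: 0.7·0.0301446 + 0.3·0.345672 = 0.124803.
P(1 | observation) = 0.0211012 / 0.124803 = 0.169076.

0.169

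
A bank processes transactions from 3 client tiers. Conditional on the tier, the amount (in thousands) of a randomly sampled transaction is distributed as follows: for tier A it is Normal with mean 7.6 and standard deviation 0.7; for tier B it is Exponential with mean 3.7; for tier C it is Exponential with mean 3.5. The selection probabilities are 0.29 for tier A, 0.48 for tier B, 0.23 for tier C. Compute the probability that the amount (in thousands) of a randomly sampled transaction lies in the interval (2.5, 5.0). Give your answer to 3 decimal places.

0.177

Conditional on each tier, P(2.5 < X < 5.0): A: 0.000101889; B: 0.249922; C: 0.249891.
By total probability, P(2.5 < X < 5.0) = 0.29·0.000101889 + 0.48·0.249922 + 0.23·0.249891 = 0.177467.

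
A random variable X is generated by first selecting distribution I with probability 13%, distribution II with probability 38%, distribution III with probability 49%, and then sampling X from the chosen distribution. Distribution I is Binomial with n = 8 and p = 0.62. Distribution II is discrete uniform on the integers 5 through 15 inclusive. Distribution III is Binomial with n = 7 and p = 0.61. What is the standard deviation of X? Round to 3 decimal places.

Per component, I: μ=4.96, E[X²]=26.4864; II: μ=10, E[X²]=110; III: μ=4.27, E[X²]=19.8982.
E[X] = 0.13·4.96 + 0.38·10 + 0.49·4.27 = 6.5371.
E[X²] = 0.13·26.4864 + 0.38·110 + 0.49·19.8982 = 54.9933.
Var(X) = E[X²] − (E[X])² = 54.9933 − 42.7337 = 12.2597.
SD(X) = √12.2597 = 3.50138.

3.501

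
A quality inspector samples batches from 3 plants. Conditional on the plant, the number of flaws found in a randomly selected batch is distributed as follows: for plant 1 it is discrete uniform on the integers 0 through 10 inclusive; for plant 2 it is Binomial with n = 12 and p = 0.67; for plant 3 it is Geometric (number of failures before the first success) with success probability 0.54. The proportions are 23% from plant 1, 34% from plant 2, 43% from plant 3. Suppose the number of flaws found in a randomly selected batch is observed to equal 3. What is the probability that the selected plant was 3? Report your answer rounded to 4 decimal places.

Likelihoods P(X=3 | ·): 1: 0.0909091; 2: 0.00307095; 3: 0.0525614.
Posterior ∝ prior × likelihood. Numerator for 3: 0.43·0.0525614 = 0.0226014.
Normalizing constant: 0.23·0.0909091 + 0.34·0.00307095 + 0.43·0.0525614 = 0.0445546.
P(3 | observation) = 0.0226014 / 0.0445546 = 0.507274.

0.5073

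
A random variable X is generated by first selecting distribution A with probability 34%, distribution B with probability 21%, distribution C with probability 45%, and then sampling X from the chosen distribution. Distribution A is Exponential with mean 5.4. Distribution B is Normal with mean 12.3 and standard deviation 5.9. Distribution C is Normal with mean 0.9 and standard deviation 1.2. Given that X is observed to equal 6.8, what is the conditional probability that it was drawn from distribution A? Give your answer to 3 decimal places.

Likelihoods f(6.8 | ·): A: 0.0525674; B: 0.0437881; C: 1.87282e-06.
Posterior ∝ prior × likelihood. Numerator for A: 0.34·0.0525674 = 0.0178729.
Normalizing constant: 0.34·0.0525674 + 0.21·0.0437881 + 0.45·1.87282e-06 = 0.0270693.
P(A | observation) = 0.0178729 / 0.0270693 = 0.660266.

0.660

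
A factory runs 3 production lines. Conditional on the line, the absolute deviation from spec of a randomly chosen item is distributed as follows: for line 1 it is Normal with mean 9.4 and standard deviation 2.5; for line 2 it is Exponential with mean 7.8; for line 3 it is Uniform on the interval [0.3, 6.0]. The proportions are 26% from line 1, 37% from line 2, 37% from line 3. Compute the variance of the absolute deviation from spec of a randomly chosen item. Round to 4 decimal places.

32.1018

Per component, 1: μ=9.4, E[X²]=94.61; 2: μ=7.8, E[X²]=121.68; 3: μ=3.15, E[X²]=12.63.
E[X] = 0.26·9.4 + 0.37·7.8 + 0.37·3.15 = 6.4955.
E[X²] = 0.26·94.61 + 0.37·121.68 + 0.37·12.63 = 74.2933.
Var(X) = E[X²] − (E[X])² = 74.2933 − 42.1915 = 32.1018.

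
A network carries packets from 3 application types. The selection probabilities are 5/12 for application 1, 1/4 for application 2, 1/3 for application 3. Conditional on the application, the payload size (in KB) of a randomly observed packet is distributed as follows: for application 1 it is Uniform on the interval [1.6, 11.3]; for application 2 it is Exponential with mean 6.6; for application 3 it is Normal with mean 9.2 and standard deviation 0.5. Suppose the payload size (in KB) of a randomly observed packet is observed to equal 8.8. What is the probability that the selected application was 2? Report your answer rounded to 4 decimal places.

Likelihoods f(8.8 | ·): 1: 0.103093; 2: 0.039939; 3: 0.579383.
Posterior ∝ prior × likelihood. Numerator for 2: 0.25·0.039939 = 0.00998474.
Normalizing constant: 0.416667·0.103093 + 0.25·0.039939 + 0.333333·0.579383 = 0.246068.
P(2 | observation) = 0.00998474 / 0.246068 = 0.0405772.

0.0406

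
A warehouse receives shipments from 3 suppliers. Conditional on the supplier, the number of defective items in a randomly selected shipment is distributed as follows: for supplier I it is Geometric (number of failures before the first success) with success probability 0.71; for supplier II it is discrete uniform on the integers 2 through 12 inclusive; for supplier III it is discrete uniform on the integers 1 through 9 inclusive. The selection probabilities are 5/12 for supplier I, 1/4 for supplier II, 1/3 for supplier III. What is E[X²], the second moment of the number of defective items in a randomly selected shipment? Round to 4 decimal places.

25.6148

For each component E[X²] = Var + (mean)², giving I: 0.742115; II: 59; III: 31.6667.
Overall E[X²] = 0.416667·0.742115 + 0.25·59 + 0.333333·31.6667 = 25.6148.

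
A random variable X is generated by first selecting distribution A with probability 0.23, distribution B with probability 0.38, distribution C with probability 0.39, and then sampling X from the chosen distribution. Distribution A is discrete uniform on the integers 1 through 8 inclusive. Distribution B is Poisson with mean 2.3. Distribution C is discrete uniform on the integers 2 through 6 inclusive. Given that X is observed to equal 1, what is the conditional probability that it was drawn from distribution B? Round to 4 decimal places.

Likelihoods P(X=1 | ·): A: 0.125; B: 0.230595; C: 0.
Posterior ∝ prior × likelihood. Numerator for B: 0.38·0.230595 = 0.0876262.
Normalizing constant: 0.23·0.125 + 0.38·0.230595 + 0.39·0 = 0.116376.
P(B | observation) = 0.0876262 / 0.116376 = 0.752956.

0.7530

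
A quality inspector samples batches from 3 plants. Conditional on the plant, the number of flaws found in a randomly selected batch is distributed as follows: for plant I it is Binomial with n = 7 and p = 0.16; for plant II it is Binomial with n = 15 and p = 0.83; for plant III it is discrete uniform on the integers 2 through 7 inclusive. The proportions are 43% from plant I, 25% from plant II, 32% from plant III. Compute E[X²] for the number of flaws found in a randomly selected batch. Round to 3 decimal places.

For each component E[X²] = Var + (mean)², giving I: 2.1952; II: 157.119; III: 23.1667.
Overall E[X²] = 0.43·2.1952 + 0.25·157.119 + 0.32·23.1667 = 47.637.

47.637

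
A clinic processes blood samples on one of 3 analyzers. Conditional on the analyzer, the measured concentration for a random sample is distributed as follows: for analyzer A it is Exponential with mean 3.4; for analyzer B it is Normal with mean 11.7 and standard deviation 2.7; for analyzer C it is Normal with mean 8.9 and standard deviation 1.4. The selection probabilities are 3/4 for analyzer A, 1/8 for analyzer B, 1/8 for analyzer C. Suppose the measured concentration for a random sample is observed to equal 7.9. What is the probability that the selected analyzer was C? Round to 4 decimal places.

0.4923

Likelihoods f(7.9 | ·): A: 0.0288022; B: 0.054881; C: 0.220797.
Posterior ∝ prior × likelihood. Numerator for C: 0.125·0.220797 = 0.0275996.
Normalizing constant: 0.75·0.0288022 + 0.125·0.054881 + 0.125·0.220797 = 0.0560613.
P(C | observation) = 0.0275996 / 0.0560613 = 0.492311.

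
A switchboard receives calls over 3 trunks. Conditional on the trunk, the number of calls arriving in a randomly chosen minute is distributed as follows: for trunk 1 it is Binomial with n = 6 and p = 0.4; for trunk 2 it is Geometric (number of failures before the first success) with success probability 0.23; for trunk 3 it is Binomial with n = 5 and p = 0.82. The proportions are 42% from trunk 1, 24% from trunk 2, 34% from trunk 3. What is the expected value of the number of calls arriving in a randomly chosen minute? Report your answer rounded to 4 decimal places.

3.2055

Component means — 1: 2.4; 2: 3.34783; 3: 4.1.
E[X] = 0.42·2.4 + 0.24·3.34783 + 0.34·4.1 = 3.20548.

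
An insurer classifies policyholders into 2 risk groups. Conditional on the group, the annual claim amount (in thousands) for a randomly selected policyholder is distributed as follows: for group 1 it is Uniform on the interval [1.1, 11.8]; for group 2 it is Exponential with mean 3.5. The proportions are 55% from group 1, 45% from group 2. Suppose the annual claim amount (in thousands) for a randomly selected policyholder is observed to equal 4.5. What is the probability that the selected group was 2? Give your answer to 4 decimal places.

0.4088

Likelihoods f(4.5 | ·): 1: 0.0934579; 2: 0.0789866.
Posterior ∝ prior × likelihood. Numerator for 2: 0.45·0.0789866 = 0.035544.
Normalizing constant: 0.55·0.0934579 + 0.45·0.0789866 = 0.0869458.
P(2 | observation) = 0.035544 / 0.0869458 = 0.408806.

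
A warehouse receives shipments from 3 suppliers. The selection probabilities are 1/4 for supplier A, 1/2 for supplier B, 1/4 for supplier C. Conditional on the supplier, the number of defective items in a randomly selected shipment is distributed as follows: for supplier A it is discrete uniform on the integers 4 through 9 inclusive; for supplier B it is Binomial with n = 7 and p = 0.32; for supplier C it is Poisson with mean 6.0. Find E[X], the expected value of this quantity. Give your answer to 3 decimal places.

4.245

Component means — A: 6.5; B: 2.24; C: 6.
E[X] = 0.25·6.5 + 0.5·2.24 + 0.25·6 = 4.245.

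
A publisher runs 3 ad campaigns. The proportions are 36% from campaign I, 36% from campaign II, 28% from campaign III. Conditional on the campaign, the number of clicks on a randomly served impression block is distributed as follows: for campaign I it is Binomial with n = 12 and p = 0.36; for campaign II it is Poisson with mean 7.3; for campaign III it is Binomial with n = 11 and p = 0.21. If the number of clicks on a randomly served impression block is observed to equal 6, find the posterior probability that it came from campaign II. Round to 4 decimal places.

0.4901

Likelihoods P(X=6 | ·): I: 0.138219; II: 0.141989; III: 0.0121925.
Posterior ∝ prior × likelihood. Numerator for II: 0.36·0.141989 = 0.0511161.
Normalizing constant: 0.36·0.138219 + 0.36·0.141989 + 0.28·0.0121925 = 0.104289.
P(II | observation) = 0.0511161 / 0.104289 = 0.49014.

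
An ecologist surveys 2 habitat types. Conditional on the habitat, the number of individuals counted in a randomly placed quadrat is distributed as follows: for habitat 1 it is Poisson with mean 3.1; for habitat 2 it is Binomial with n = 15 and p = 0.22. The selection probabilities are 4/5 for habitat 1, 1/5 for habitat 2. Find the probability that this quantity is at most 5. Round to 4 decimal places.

0.9064

Conditional on each habitat, P(X ≤ 5): 1: 0.905666; 2: 0.909537.
By total probability, P(X ≤ 5) = 0.8·0.905666 + 0.2·0.909537 = 0.90644.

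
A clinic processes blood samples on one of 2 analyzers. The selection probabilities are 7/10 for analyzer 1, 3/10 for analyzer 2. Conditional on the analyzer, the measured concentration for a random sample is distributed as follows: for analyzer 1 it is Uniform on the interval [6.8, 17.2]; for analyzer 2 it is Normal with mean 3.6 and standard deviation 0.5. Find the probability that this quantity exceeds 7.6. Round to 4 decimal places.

0.6462

Conditional on each analyzer, P(X > 7.6): 1: 0.923077; 2: 6.66134e-16.
By total probability, P(X > 7.6) = 0.7·0.923077 + 0.3·6.66134e-16 = 0.646154.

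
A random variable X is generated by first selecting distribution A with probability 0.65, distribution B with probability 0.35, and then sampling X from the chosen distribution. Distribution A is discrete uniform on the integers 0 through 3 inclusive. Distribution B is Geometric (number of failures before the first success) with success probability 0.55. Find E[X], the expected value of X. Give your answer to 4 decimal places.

1.2614

Component means — A: 1.5; B: 0.818182.
E[X] = 0.65·1.5 + 0.35·0.818182 = 1.26136.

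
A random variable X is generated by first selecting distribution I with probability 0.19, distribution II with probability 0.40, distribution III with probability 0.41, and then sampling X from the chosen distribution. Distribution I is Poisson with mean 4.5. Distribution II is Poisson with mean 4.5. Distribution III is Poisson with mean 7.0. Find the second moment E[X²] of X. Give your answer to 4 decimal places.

For each component E[X²] = Var + (mean)², giving I: 24.75; II: 24.75; III: 56.
Overall E[X²] = 0.19·24.75 + 0.4·24.75 + 0.41·56 = 37.5625.

37.5625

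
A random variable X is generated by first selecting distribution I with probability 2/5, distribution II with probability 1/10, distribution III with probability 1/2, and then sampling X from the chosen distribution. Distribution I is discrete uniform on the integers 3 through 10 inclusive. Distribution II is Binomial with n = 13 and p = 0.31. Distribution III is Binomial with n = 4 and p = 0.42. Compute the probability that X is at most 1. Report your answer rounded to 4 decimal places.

Conditional on each component, P(X ≤ 1): I: 0; II: 0.0549707; III: 0.440953.
By total probability, P(X ≤ 1) = 0.4·0 + 0.1·0.0549707 + 0.5·0.440953 = 0.225974.

0.2260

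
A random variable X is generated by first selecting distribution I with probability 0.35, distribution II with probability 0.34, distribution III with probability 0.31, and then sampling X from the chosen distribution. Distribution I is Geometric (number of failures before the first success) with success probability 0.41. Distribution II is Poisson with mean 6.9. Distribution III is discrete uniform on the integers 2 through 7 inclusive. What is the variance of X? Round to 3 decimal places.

9.651

Per component, I: μ=1.43902, E[X²]=5.58061; II: μ=6.9, E[X²]=54.51; III: μ=4.5, E[X²]=23.1667.
E[X] = 0.35·1.43902 + 0.34·6.9 + 0.31·4.5 = 4.24466.
E[X²] = 0.35·5.58061 + 0.34·54.51 + 0.31·23.1667 = 27.6683.
Var(X) = E[X²] − (E[X])² = 27.6683 − 18.0171 = 9.65115.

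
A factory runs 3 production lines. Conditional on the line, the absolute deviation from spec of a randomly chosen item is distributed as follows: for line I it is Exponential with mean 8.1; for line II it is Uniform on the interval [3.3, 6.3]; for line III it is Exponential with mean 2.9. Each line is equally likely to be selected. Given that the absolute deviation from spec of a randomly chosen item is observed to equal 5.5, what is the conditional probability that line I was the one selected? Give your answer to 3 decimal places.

Likelihoods f(5.5 | ·): I: 0.0626071; II: 0.333333; III: 0.0517535.
Posterior ∝ prior × likelihood. Numerator for I: 0.333333·0.0626071 = 0.020869.
Normalizing constant: 0.333333·0.0626071 + 0.333333·0.333333 + 0.333333·0.0517535 = 0.149231.
P(I | observation) = 0.020869 / 0.149231 = 0.139844.

0.140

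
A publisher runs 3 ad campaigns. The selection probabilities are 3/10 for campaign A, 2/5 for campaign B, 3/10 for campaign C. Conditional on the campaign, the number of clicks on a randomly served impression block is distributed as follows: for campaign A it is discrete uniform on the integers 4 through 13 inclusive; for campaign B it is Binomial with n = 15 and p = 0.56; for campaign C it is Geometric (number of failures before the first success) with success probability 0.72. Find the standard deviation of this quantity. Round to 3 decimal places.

4.212

Per component, A: μ=8.5, E[X²]=80.5; B: μ=8.4, E[X²]=74.256; C: μ=0.388889, E[X²]=0.691358.
E[X] = 0.3·8.5 + 0.4·8.4 + 0.3·0.388889 = 6.02667.
E[X²] = 0.3·80.5 + 0.4·74.256 + 0.3·0.691358 = 54.0598.
Var(X) = E[X²] − (E[X])² = 54.0598 − 36.3207 = 17.7391.
SD(X) = √17.7391 = 4.21178.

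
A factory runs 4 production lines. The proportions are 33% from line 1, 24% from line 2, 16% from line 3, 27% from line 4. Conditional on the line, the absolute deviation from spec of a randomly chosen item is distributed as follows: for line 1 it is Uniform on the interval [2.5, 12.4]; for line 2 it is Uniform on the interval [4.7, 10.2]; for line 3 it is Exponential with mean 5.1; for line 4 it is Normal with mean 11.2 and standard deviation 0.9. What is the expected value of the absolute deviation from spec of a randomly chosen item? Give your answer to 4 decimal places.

Component means — 1: 7.45; 2: 7.45; 3: 5.1; 4: 11.2.
E[X] = 0.33·7.45 + 0.24·7.45 + 0.16·5.1 + 0.27·11.2 = 8.0865.

8.0865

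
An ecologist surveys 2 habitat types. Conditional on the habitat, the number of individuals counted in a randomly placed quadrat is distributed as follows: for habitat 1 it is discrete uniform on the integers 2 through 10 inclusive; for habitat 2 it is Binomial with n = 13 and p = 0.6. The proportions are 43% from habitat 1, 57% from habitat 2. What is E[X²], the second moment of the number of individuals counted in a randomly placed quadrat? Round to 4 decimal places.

54.8039

For each component E[X²] = Var + (mean)², giving 1: 42.6667; 2: 63.96.
Overall E[X²] = 0.43·42.6667 + 0.57·63.96 = 54.8039.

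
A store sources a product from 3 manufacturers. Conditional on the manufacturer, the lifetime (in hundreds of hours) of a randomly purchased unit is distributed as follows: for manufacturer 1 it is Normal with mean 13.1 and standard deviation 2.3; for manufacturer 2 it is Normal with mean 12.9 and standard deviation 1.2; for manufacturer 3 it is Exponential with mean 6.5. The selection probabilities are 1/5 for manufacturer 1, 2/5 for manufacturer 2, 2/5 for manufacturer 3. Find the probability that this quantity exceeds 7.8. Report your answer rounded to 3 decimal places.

Conditional on each manufacturer, P(X > 7.8): 1: 0.989398; 2: 0.999989; 3: 0.301194.
By total probability, P(X > 7.8) = 0.2·0.989398 + 0.4·0.999989 + 0.4·0.301194 = 0.718353.

0.718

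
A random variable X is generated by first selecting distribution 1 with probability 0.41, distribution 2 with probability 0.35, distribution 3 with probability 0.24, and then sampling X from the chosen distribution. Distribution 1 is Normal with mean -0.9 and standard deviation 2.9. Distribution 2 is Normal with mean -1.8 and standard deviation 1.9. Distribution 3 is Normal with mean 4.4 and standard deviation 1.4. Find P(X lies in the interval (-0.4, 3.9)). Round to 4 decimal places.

Conditional on each component, P(-0.4 < X < 3.9): 1: 0.382611; 2: 0.229259; 3: 0.360189.
By total probability, P(-0.4 < X < 3.9) = 0.41·0.382611 + 0.35·0.229259 + 0.24·0.360189 = 0.323557.

0.3236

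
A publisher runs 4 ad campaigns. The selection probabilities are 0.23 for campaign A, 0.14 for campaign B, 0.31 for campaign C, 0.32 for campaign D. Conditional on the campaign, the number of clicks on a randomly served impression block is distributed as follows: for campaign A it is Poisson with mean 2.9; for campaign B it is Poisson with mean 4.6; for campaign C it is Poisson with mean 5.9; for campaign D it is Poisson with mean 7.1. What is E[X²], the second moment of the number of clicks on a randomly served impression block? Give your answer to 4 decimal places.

37.2310

For each component E[X²] = Var + (mean)², giving A: 11.31; B: 25.76; C: 40.71; D: 57.51.
Overall E[X²] = 0.23·11.31 + 0.14·25.76 + 0.31·40.71 + 0.32·57.51 = 37.231.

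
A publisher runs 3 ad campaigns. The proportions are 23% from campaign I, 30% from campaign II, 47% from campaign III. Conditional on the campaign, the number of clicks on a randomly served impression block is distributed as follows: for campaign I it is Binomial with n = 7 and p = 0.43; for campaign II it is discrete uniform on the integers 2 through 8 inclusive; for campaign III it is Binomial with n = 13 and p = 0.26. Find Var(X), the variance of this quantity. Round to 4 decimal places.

3.4283

Per component, I: μ=3.01, E[X²]=10.7758; II: μ=5, E[X²]=29; III: μ=3.38, E[X²]=13.9256.
E[X] = 0.23·3.01 + 0.3·5 + 0.47·3.38 = 3.7809.
E[X²] = 0.23·10.7758 + 0.3·29 + 0.47·13.9256 = 17.7235.
Var(X) = E[X²] − (E[X])² = 17.7235 − 14.2952 = 3.42826.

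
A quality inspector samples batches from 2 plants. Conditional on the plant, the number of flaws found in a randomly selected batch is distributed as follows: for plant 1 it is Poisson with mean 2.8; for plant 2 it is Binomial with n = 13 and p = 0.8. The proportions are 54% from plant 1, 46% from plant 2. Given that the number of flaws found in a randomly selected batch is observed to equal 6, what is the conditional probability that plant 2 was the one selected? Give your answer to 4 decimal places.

Likelihoods P(X=6 | ·): 1: 0.0406997; 2: 0.00575794.
Posterior ∝ prior × likelihood. Numerator for 2: 0.46·0.00575794 = 0.00264865.
Normalizing constant: 0.54·0.0406997 + 0.46·0.00575794 = 0.0246265.
P(2 | observation) = 0.00264865 / 0.0246265 = 0.107553.

0.1076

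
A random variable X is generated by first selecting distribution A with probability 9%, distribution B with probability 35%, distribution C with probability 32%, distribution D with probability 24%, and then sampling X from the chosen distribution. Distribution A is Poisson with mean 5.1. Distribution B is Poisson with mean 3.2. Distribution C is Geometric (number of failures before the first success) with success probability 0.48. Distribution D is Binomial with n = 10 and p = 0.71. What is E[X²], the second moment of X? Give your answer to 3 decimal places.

For each component E[X²] = Var + (mean)², giving A: 31.11; B: 13.44; C: 3.43056; D: 52.469.
Overall E[X²] = 0.09·31.11 + 0.35·13.44 + 0.32·3.43056 + 0.24·52.469 = 21.1942.

21.194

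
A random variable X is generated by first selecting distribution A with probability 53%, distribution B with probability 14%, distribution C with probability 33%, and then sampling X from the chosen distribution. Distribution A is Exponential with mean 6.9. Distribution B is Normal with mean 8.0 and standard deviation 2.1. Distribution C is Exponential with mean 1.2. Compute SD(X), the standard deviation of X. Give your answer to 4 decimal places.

Per component, A: μ=6.9, E[X²]=95.22; B: μ=8, E[X²]=68.41; C: μ=1.2, E[X²]=2.88.
E[X] = 0.53·6.9 + 0.14·8 + 0.33·1.2 = 5.173.
E[X²] = 0.53·95.22 + 0.14·68.41 + 0.33·2.88 = 60.9944.
Var(X) = E[X²] − (E[X])² = 60.9944 − 26.7599 = 34.2345.
SD(X) = √34.2345 = 5.85102.

5.8510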